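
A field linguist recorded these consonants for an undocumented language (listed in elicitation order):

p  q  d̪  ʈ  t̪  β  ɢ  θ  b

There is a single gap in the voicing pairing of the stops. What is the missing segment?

place of articulation  voiceless  voiced  
bilabial          p         b       
dental            t̪        d̪      
retroflex         ʈ         —       
uvular            q         ɢ       
The retroflex row has no voiced member, so the gap is the voiced retroflex stop /ɖ/.

/ɖ/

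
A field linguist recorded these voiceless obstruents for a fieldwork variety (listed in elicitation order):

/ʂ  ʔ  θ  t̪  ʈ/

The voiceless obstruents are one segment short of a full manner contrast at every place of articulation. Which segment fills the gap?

dental: stop /t̪/, fricative /θ/.
retroflex: stop /ʈ/, fricative /ʂ/.
glottal: stop /ʔ/, fricative —.
The glottal row has no fricative member, so the gap is the glottal fricative /h/.

/h/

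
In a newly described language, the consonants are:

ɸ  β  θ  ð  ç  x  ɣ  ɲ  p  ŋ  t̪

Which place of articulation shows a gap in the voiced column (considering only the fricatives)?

palatal

bilabial: voiceless /ɸ/, voiced /β/.
dental: voiceless /θ/, voiced /ð/.
palatal: voiceless /ç/, voiced —.
velar: voiceless /x/, voiced /ɣ/.
Every place of articulation has a voiced member except palatal, where /ʝ/ would be expected.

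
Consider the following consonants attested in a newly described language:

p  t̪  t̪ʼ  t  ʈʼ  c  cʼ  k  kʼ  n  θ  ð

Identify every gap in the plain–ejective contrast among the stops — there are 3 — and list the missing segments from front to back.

Plain: /p/ (bilabial), /t̪/ (dental), /t/ (alveolar), /c/ (palatal), /k/ (velar).
Ejective: /t̪ʼ/ (dental), /ʈʼ/ (retroflex), /cʼ/ (palatal), /kʼ/ (velar).
Gaps, from front to back: bilabial lacks ejective (/pʼ/); alveolar lacks ejective (/tʼ/); retroflex lacks plain (/ʈ/).

/pʼ/, /tʼ/, /ʈ/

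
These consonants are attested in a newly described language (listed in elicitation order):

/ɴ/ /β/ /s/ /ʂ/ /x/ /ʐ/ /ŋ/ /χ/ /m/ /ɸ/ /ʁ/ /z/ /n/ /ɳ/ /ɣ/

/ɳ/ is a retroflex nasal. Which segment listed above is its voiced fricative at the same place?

/ʐ/

The voiced fricative at the same place is a voiced retroflex fricative — in this inventory, /ʐ/.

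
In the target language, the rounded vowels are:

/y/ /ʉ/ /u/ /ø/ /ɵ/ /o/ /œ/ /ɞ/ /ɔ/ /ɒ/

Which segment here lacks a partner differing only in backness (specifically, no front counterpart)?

/ɒ/

High: /y/ ~ /ʉ/ ~ /u/
High-mid: /ø/ ~ /ɵ/ ~ /o/
Low-mid: /œ/ ~ /ɞ/ ~ /ɔ/
Low: only /ɒ/ (back); no front partner.
So /ɒ/ is the unpaired segment.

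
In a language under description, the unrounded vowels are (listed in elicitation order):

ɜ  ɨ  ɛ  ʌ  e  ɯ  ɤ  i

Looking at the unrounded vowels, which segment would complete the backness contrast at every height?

/ɘ/

high: front /i/, central /ɨ/, back /ɯ/.
high-mid: front /e/, central —, back /ɤ/.
low-mid: front /ɛ/, central /ɜ/, back /ʌ/.
The high-mid row has no central member, so the gap is the high-mid central unrounded vowel /ɘ/.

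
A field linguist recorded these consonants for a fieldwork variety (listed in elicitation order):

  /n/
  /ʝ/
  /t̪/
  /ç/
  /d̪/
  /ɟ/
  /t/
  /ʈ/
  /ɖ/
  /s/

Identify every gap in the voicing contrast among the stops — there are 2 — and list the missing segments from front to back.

/d/, /c/

Voiceless: /t̪/ (dental), /t/ (alveolar), /ʈ/ (retroflex).
Voiced: /d̪/ (dental), /ɖ/ (retroflex), /ɟ/ (palatal).
Gaps, from front to back: alveolar lacks voiced (/d/); palatal lacks voiceless (/c/).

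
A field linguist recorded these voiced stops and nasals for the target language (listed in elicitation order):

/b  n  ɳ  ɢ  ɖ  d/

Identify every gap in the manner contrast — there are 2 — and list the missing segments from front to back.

/m/, /ɴ/

Oral stop: /b/ (bilabial), /d/ (alveolar), /ɖ/ (retroflex), /ɢ/ (uvular).
Nasal: /n/ (alveolar), /ɳ/ (retroflex).
Gaps, from front to back: bilabial lacks nasal (/m/); uvular lacks nasal (/ɴ/).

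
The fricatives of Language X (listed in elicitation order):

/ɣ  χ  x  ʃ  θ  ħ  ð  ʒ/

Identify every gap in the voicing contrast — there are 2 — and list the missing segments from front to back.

/ʁ/, /ʕ/

dental: voiceless /θ/, voiced /ð/.
postalveolar: voiceless /ʃ/, voiced /ʒ/.
velar: voiceless /x/, voiced /ɣ/.
uvular: voiceless /χ/, voiced —.
pharyngeal: voiceless /ħ/, voiced —.
Gaps, from front to back: uvular lacks voiced (/ʁ/); pharyngeal lacks voiced (/ʕ/).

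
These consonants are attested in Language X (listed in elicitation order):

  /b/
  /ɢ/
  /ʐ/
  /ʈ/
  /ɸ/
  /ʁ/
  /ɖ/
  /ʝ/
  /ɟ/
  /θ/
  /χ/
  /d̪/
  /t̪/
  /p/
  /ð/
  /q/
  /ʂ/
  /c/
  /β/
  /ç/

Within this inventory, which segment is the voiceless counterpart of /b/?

/p/

/b/ is a voiced bilabial stop.
The voiceless counterpart is a voiceless bilabial stop — in this inventory, /p/.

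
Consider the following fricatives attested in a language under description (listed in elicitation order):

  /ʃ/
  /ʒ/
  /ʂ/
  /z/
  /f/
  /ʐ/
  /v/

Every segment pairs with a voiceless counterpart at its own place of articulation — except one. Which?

Labiodental: /f/ ~ /v/
Postalveolar: /ʃ/ ~ /ʒ/
Retroflex: /ʂ/ ~ /ʐ/
Alveolar: only /z/ (voiced); no voiceless partner.
So /z/ is the unpaired segment.

/z/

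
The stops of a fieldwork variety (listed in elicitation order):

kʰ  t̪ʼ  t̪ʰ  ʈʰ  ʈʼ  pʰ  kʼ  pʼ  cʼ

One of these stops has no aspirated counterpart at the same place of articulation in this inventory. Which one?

/cʼ/

Bilabial: /pʰ/ ~ /pʼ/
Dental: /t̪ʰ/ ~ /t̪ʼ/
Retroflex: /ʈʰ/ ~ /ʈʼ/
Velar: /kʰ/ ~ /kʼ/
Palatal: only /cʼ/ (ejective); no aspirated partner.
So /cʼ/ is the unpaired segment.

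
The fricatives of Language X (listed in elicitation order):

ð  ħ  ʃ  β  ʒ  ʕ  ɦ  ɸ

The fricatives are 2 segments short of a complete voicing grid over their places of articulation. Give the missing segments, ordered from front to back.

/θ/, /h/

place of articulation  voiceless  voiced  
bilabial          ɸ         β       
dental            —         ð       
postalveolar      ʃ         ʒ       
pharyngeal        ħ         ʕ       
glottal           —         ɦ       
Gaps, from front to back: dental lacks voiceless (/θ/); glottal lacks voiceless (/h/).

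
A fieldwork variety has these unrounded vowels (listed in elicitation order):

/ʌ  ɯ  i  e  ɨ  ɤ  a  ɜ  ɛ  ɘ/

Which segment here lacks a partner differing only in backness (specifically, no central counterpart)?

High: /i/ ~ /ɨ/ ~ /ɯ/
High-mid: /e/ ~ /ɘ/ ~ /ɤ/
Low-mid: /ɛ/ ~ /ɜ/ ~ /ʌ/
Low: only /a/ (front); no central partner.
So /a/ is the unpaired segment.

/a/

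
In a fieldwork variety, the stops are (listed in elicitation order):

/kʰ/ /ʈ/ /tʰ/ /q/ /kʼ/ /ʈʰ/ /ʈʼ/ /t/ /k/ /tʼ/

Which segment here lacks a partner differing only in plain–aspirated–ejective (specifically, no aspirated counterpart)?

Alveolar: /t/ ~ /tʰ/ ~ /tʼ/
Retroflex: /ʈ/ ~ /ʈʰ/ ~ /ʈʼ/
Velar: /k/ ~ /kʰ/ ~ /kʼ/
Uvular: only /q/ (plain); no aspirated partner.
So /q/ is the unpaired segment.

/q/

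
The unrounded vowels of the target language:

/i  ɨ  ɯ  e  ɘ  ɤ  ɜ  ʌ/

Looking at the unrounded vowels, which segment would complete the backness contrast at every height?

high: front /i/, central /ɨ/, back /ɯ/.
high-mid: front /e/, central /ɘ/, back /ɤ/.
low-mid: front —, central /ɜ/, back /ʌ/.
The low-mid row has no front member, so the gap is the low-mid front unrounded vowel /ɛ/.

/ɛ/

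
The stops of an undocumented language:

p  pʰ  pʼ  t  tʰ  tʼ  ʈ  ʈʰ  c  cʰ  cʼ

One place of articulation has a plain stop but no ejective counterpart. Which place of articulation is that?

place of articulation  plain     aspirated  ejective
bilabial          p         pʰ        pʼ      
alveolar          t         tʰ        tʼ      
retroflex         ʈ         ʈʰ        —       
palatal           c         cʰ        cʼ      
Every place of articulation has an ejective member except retroflex, where /ʈʼ/ would be expected.

retroflex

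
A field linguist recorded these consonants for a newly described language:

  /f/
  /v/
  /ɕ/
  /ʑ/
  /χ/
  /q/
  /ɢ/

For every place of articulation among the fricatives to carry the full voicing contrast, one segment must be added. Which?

place of articulation  voiceless  voiced  
labiodental       f         v       
alveolo-palatal   ɕ         ʑ       
uvular            χ         —       
The uvular row has no voiced member, so the gap is the voiced uvular fricative /ʁ/.

/ʁ/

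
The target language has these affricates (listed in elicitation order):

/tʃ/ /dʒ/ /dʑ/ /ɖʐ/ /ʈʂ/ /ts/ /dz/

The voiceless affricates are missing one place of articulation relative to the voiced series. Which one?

Voiceless: /ts/ (alveolar), /tʃ/ (postalveolar), /ʈʂ/ (retroflex).
Voiced: /dz/ (alveolar), /dʒ/ (postalveolar), /ɖʐ/ (retroflex), /dʑ/ (alveolo-palatal).
Every place of articulation has a voiceless member except alveolo-palatal, where /tɕ/ would be expected.

alveolo-palatal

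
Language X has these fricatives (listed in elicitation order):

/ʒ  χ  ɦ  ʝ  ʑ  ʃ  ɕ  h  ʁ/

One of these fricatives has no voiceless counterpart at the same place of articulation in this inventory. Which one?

/ʝ/

Postalveolar: /ʃ/ ~ /ʒ/
Alveolo-palatal: /ɕ/ ~ /ʑ/
Uvular: /χ/ ~ /ʁ/
Glottal: /h/ ~ /ɦ/
Palatal: only /ʝ/ (voiced); no voiceless partner.
So /ʝ/ is the unpaired segment.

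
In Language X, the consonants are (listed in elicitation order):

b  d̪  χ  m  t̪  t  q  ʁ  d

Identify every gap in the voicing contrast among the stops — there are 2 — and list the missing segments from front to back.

/p/, /ɢ/

bilabial: voiceless —, voiced /b/.
dental: voiceless /t̪/, voiced /d̪/.
alveolar: voiceless /t/, voiced /d/.
uvular: voiceless /q/, voiced —.
Gaps, from front to back: bilabial lacks voiceless (/p/); uvular lacks voiced (/ɢ/).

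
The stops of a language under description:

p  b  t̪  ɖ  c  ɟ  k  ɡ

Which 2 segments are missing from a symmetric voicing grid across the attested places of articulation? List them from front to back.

/d̪/, /ʈ/

place of articulation  voiceless  voiced  
bilabial          p         b       
dental            t̪        —       
retroflex         —         ɖ       
palatal           c         ɟ       
velar             k         ɡ       
Gaps, from front to back: dental lacks voiced (/d̪/); retroflex lacks voiceless (/ʈ/).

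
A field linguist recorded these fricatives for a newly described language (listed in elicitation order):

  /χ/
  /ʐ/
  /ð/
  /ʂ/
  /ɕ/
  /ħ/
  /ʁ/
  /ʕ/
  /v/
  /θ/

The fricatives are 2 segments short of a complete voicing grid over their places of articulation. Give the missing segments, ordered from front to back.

labiodental: voiceless —, voiced /v/.
dental: voiceless /θ/, voiced /ð/.
retroflex: voiceless /ʂ/, voiced /ʐ/.
alveolo-palatal: voiceless /ɕ/, voiced —.
uvular: voiceless /χ/, voiced /ʁ/.
pharyngeal: voiceless /ħ/, voiced /ʕ/.
Gaps, from front to back: labiodental lacks voiceless (/f/); alveolo-palatal lacks voiced (/ʑ/).

/f/, /ʑ/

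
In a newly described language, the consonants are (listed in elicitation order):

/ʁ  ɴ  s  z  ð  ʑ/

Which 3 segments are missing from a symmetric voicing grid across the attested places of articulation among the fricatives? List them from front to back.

/θ/, /ɕ/, /χ/

Voiceless: /s/ (alveolar).
Voiced: /ð/ (dental), /z/ (alveolar), /ʑ/ (alveolo-palatal), /ʁ/ (uvular).
Gaps, from front to back: dental lacks voiceless (/θ/); alveolo-palatal lacks voiceless (/ɕ/); uvular lacks voiceless (/χ/).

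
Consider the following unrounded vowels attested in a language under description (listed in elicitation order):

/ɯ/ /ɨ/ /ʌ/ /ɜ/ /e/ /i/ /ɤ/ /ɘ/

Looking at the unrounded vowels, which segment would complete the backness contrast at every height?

height            front     central   back    
high              i         ɨ         ɯ       
high-mid          e         ɘ         ɤ       
low-mid           —         ɜ         ʌ       
The low-mid row has no front member, so the gap is the low-mid front unrounded vowel /ɛ/.

/ɛ/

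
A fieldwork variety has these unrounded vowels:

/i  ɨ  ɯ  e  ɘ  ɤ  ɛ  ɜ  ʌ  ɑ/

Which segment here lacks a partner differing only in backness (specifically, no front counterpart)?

High: /i/ ~ /ɨ/ ~ /ɯ/
High-mid: /e/ ~ /ɘ/ ~ /ɤ/
Low-mid: /ɛ/ ~ /ɜ/ ~ /ʌ/
Low: only /ɑ/ (back); no front partner.
So /ɑ/ is the unpaired segment.

/ɑ/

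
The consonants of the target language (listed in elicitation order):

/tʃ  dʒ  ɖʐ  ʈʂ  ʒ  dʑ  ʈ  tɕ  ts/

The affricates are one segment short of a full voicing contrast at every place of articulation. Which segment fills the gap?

alveolar: voiceless /ts/, voiced —.
postalveolar: voiceless /tʃ/, voiced /dʒ/.
retroflex: voiceless /ʈʂ/, voiced /ɖʐ/.
alveolo-palatal: voiceless /tɕ/, voiced /dʑ/.
The alveolar row has no voiced member, so the gap is the voiced alveolar affricate /dz/.

/dz/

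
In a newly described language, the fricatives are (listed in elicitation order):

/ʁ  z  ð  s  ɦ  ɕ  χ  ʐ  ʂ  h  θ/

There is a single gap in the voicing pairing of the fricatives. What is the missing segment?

/ʑ/

dental: voiceless /θ/, voiced /ð/.
alveolar: voiceless /s/, voiced /z/.
retroflex: voiceless /ʂ/, voiced /ʐ/.
alveolo-palatal: voiceless /ɕ/, voiced —.
uvular: voiceless /χ/, voiced /ʁ/.
glottal: voiceless /h/, voiced /ɦ/.
The alveolo-palatal row has no voiced member, so the gap is the voiced alveolo-palatal fricative /ʑ/.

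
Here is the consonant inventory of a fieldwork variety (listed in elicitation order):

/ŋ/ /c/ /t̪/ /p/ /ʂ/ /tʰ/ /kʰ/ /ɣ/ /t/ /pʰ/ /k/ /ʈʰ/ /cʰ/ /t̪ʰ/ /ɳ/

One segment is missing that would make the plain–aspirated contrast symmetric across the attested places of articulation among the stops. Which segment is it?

/ʈ/

bilabial: plain /p/, aspirated /pʰ/.
dental: plain /t̪/, aspirated /t̪ʰ/.
alveolar: plain /t/, aspirated /tʰ/.
retroflex: plain —, aspirated /ʈʰ/.
palatal: plain /c/, aspirated /cʰ/.
velar: plain /k/, aspirated /kʰ/.
The retroflex row has no plain member, so the gap is the plain retroflex stop /ʈ/.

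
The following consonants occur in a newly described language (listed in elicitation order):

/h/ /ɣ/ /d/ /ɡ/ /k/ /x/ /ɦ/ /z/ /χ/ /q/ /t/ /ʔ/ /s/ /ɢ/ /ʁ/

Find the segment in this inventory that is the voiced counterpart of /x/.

/x/ is a voiceless velar fricative.
The voiced counterpart is a voiced velar fricative — in this inventory, /ɣ/.

/ɣ/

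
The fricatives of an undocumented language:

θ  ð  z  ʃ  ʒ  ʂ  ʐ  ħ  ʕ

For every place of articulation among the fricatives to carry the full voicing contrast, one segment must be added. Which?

/s/

Voiceless: /θ/ (dental), /ʃ/ (postalveolar), /ʂ/ (retroflex), /ħ/ (pharyngeal).
Voiced: /ð/ (dental), /z/ (alveolar), /ʒ/ (postalveolar), /ʐ/ (retroflex), /ʕ/ (pharyngeal).
The alveolar row has no voiceless member, so the gap is the voiceless alveolar fricative /s/.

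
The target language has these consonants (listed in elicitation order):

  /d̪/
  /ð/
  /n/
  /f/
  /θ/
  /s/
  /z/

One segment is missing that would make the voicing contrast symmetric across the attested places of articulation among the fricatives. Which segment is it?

/v/

Voiceless: /f/ (labiodental), /θ/ (dental), /s/ (alveolar).
Voiced: /ð/ (dental), /z/ (alveolar).
The labiodental row has no voiced member, so the gap is the voiced labiodental fricative /v/.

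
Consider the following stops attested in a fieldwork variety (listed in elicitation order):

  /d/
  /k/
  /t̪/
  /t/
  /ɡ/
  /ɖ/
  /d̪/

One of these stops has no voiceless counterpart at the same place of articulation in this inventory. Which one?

Dental: /t̪/ ~ /d̪/
Alveolar: /t/ ~ /d/
Velar: /k/ ~ /ɡ/
Retroflex: only /ɖ/ (voiced); no voiceless partner.
So /ɖ/ is the unpaired segment.

/ɖ/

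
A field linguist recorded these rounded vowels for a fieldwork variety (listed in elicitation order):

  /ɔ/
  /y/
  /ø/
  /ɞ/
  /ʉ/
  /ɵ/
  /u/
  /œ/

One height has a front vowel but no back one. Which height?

high: front /y/, central /ʉ/, back /u/.
high-mid: front /ø/, central /ɵ/, back —.
low-mid: front /œ/, central /ɞ/, back /ɔ/.
Every height has a back member except high-mid, where /o/ would be expected.

high-mid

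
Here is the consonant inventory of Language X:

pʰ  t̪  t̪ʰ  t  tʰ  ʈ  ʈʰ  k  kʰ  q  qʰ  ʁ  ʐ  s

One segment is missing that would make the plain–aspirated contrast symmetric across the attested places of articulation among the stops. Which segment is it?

/p/

bilabial: plain —, aspirated /pʰ/.
dental: plain /t̪/, aspirated /t̪ʰ/.
alveolar: plain /t/, aspirated /tʰ/.
retroflex: plain /ʈ/, aspirated /ʈʰ/.
velar: plain /k/, aspirated /kʰ/.
uvular: plain /q/, aspirated /qʰ/.
The bilabial row has no plain member, so the gap is the plain bilabial stop /p/.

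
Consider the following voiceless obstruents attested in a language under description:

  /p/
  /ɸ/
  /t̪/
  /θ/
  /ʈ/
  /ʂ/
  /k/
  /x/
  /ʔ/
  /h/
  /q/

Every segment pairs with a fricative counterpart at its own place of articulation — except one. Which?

/q/

Bilabial: /p/ ~ /ɸ/
Dental: /t̪/ ~ /θ/
Retroflex: /ʈ/ ~ /ʂ/
Velar: /k/ ~ /x/
Glottal: /ʔ/ ~ /h/
Uvular: only /q/ (stop); no fricative partner.
So /q/ is the unpaired segment.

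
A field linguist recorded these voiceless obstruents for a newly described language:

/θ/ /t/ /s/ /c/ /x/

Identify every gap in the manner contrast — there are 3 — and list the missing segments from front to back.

dental: stop —, fricative /θ/.
alveolar: stop /t/, fricative /s/.
palatal: stop /c/, fricative —.
velar: stop —, fricative /x/.
Gaps, from front to back: dental lacks stop (/t̪/); palatal lacks fricative (/ç/); velar lacks stop (/k/).

/t̪/, /ç/, /k/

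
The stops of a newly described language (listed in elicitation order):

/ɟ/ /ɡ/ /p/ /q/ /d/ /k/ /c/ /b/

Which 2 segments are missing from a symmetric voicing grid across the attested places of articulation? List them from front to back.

Voiceless: /p/ (bilabial), /c/ (palatal), /k/ (velar), /q/ (uvular).
Voiced: /b/ (bilabial), /d/ (alveolar), /ɟ/ (palatal), /ɡ/ (velar).
Gaps, from front to back: alveolar lacks voiceless (/t/); uvular lacks voiced (/ɢ/).

/t/, /ɢ/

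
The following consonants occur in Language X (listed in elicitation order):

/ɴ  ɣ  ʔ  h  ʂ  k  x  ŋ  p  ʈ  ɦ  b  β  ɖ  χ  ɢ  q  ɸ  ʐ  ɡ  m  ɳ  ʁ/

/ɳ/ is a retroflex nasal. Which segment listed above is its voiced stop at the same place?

The voiced stop at the same place is a voiced retroflex stop — in this inventory, /ɖ/.

/ɖ/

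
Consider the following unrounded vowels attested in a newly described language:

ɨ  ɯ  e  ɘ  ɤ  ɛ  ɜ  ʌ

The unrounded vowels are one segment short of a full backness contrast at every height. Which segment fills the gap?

height            front     central   back    
high              —         ɨ         ɯ       
high-mid          e         ɘ         ɤ       
low-mid           ɛ         ɜ         ʌ       
The high row has no front member, so the gap is the high front unrounded vowel /i/.

/i/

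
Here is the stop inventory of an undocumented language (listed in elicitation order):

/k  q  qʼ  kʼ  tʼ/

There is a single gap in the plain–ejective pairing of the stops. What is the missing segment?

alveolar: plain —, ejective /tʼ/.
velar: plain /k/, ejective /kʼ/.
uvular: plain /q/, ejective /qʼ/.
The alveolar row has no plain member, so the gap is the plain alveolar stop /t/.

/t/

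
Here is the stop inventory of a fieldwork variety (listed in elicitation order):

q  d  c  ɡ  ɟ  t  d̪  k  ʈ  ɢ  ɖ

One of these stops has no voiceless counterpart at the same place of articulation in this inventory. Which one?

Alveolar: /t/ ~ /d/
Retroflex: /ʈ/ ~ /ɖ/
Palatal: /c/ ~ /ɟ/
Velar: /k/ ~ /ɡ/
Uvular: /q/ ~ /ɢ/
Dental: only /d̪/ (voiced); no voiceless partner.
So /d̪/ is the unpaired segment.

/d̪/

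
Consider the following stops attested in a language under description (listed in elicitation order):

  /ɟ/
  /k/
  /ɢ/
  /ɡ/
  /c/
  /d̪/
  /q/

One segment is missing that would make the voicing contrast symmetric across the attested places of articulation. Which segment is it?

place of articulation  voiceless  voiced  
dental            —         d̪      
palatal           c         ɟ       
velar             k         ɡ       
uvular            q         ɢ       
The dental row has no voiceless member, so the gap is the voiceless dental stop /t̪/.

/t̪/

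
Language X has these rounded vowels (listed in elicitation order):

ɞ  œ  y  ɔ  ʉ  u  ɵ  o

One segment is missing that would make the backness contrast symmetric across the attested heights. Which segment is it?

/ø/

high: front /y/, central /ʉ/, back /u/.
high-mid: front —, central /ɵ/, back /o/.
low-mid: front /œ/, central /ɞ/, back /ɔ/.
The high-mid row has no front member, so the gap is the high-mid front rounded vowel /ø/.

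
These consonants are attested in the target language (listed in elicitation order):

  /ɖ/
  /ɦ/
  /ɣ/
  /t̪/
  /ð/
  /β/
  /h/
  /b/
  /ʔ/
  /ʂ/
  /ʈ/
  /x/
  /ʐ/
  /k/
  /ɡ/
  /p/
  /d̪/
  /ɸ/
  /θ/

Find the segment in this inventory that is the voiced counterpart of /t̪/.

/t̪/ is a voiceless dental stop.
The voiced counterpart is a voiced dental stop — in this inventory, /d̪/.

/d̪/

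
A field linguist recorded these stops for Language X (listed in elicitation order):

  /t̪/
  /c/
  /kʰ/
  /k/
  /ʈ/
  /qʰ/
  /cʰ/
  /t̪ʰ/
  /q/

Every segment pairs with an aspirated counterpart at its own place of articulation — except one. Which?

/ʈ/

Dental: /t̪/ ~ /t̪ʰ/
Palatal: /c/ ~ /cʰ/
Velar: /k/ ~ /kʰ/
Uvular: /q/ ~ /qʰ/
Retroflex: only /ʈ/ (plain); no aspirated partner.
So /ʈ/ is the unpaired segment.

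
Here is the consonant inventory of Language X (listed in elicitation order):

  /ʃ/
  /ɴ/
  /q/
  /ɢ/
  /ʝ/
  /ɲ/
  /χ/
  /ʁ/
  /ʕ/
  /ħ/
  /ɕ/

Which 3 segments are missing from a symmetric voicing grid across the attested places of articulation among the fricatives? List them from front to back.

Voiceless: /ʃ/ (postalveolar), /ɕ/ (alveolo-palatal), /χ/ (uvular), /ħ/ (pharyngeal).
Voiced: /ʝ/ (palatal), /ʁ/ (uvular), /ʕ/ (pharyngeal).
Gaps, from front to back: postalveolar lacks voiced (/ʒ/); alveolo-palatal lacks voiced (/ʑ/); palatal lacks voiceless (/ç/).

/ʒ/, /ʑ/, /ç/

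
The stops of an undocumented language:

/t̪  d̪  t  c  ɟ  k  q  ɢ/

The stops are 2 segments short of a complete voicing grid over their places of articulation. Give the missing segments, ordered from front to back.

Voiceless: /t̪/ (dental), /t/ (alveolar), /c/ (palatal), /k/ (velar), /q/ (uvular).
Voiced: /d̪/ (dental), /ɟ/ (palatal), /ɢ/ (uvular).
Gaps, from front to back: alveolar lacks voiced (/d/); velar lacks voiced (/ɡ/).

/d/, /ɡ/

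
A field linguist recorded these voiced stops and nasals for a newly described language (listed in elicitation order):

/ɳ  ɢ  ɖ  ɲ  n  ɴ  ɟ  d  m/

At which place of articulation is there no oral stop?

bilabial: oral stop —, nasal /m/.
alveolar: oral stop /d/, nasal /n/.
retroflex: oral stop /ɖ/, nasal /ɳ/.
palatal: oral stop /ɟ/, nasal /ɲ/.
uvular: oral stop /ɢ/, nasal /ɴ/.
Every place of articulation has an oral stop member except bilabial, where /b/ would be expected.

bilabial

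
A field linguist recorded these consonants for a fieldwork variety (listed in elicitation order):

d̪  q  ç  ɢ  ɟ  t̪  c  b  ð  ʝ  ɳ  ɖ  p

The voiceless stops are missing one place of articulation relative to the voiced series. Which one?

bilabial: voiceless /p/, voiced /b/.
dental: voiceless /t̪/, voiced /d̪/.
retroflex: voiceless —, voiced /ɖ/.
palatal: voiceless /c/, voiced /ɟ/.
uvular: voiceless /q/, voiced /ɢ/.
Every place of articulation has a voiceless member except retroflex, where /ʈ/ would be expected.

retroflex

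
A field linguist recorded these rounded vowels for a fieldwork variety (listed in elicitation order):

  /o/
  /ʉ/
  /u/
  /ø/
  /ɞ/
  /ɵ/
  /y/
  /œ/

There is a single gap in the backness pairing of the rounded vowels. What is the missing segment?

/ɔ/

high: front /y/, central /ʉ/, back /u/.
high-mid: front /ø/, central /ɵ/, back /o/.
low-mid: front /œ/, central /ɞ/, back —.
The low-mid row has no back member, so the gap is the low-mid back rounded vowel /ɔ/.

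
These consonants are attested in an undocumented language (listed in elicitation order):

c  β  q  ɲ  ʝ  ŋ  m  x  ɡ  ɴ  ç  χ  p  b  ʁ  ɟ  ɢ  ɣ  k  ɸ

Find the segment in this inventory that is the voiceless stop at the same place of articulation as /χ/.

/χ/ is a voiceless uvular fricative.
The voiceless stop at the same place is a voiceless uvular stop — in this inventory, /q/.

/q/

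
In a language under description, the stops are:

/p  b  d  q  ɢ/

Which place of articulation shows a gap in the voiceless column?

alveolar

place of articulation  voiceless  voiced  
bilabial          p         b       
alveolar          —         d       
uvular            q         ɢ       
Every place of articulation has a voiceless member except alveolar, where /t/ would be expected.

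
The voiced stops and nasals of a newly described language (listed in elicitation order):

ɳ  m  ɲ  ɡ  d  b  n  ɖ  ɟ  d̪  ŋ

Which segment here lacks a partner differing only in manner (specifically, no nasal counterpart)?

Bilabial: /b/ ~ /m/
Alveolar: /d/ ~ /n/
Retroflex: /ɖ/ ~ /ɳ/
Palatal: /ɟ/ ~ /ɲ/
Velar: /ɡ/ ~ /ŋ/
Dental: only /d̪/ (oral stop); no nasal partner.
So /d̪/ is the unpaired segment.

/d̪/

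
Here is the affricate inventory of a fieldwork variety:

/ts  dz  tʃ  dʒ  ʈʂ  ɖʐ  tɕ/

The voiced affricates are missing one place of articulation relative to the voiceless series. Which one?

alveolar: voiceless /ts/, voiced /dz/.
postalveolar: voiceless /tʃ/, voiced /dʒ/.
retroflex: voiceless /ʈʂ/, voiced /ɖʐ/.
alveolo-palatal: voiceless /tɕ/, voiced —.
Every place of articulation has a voiced member except alveolo-palatal, where /dʑ/ would be expected.

alveolo-palatal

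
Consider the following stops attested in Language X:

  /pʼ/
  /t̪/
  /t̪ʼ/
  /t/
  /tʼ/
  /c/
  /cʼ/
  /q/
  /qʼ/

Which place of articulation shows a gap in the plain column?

bilabial

place of articulation  plain     ejective
bilabial          —         pʼ      
dental            t̪        t̪ʼ     
alveolar          t         tʼ      
palatal           c         cʼ      
uvular            q         qʼ      
Every place of articulation has a plain member except bilabial, where /p/ would be expected.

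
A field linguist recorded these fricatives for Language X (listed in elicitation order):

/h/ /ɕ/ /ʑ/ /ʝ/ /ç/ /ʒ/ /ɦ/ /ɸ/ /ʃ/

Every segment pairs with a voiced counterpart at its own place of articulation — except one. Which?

Postalveolar: /ʃ/ ~ /ʒ/
Alveolo-palatal: /ɕ/ ~ /ʑ/
Palatal: /ç/ ~ /ʝ/
Glottal: /h/ ~ /ɦ/
Bilabial: only /ɸ/ (voiceless); no voiced partner.
So /ɸ/ is the unpaired segment.

/ɸ/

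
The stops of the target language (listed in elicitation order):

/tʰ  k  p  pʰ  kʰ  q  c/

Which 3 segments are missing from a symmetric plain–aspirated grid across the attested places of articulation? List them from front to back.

bilabial: plain /p/, aspirated /pʰ/.
alveolar: plain —, aspirated /tʰ/.
palatal: plain /c/, aspirated —.
velar: plain /k/, aspirated /kʰ/.
uvular: plain /q/, aspirated —.
Gaps, from front to back: alveolar lacks plain (/t/); palatal lacks aspirated (/cʰ/); uvular lacks aspirated (/qʰ/).

/t/, /cʰ/, /qʰ/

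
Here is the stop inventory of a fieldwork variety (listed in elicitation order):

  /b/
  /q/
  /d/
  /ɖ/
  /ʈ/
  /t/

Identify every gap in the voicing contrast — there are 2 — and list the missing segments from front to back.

Voiceless: /t/ (alveolar), /ʈ/ (retroflex), /q/ (uvular).
Voiced: /b/ (bilabial), /d/ (alveolar), /ɖ/ (retroflex).
Gaps, from front to back: bilabial lacks voiceless (/p/); uvular lacks voiced (/ɢ/).

/p/, /ɢ/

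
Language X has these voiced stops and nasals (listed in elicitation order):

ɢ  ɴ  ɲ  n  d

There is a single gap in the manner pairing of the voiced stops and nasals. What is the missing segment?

/ɟ/

alveolar: oral stop /d/, nasal /n/.
palatal: oral stop —, nasal /ɲ/.
uvular: oral stop /ɢ/, nasal /ɴ/.
The palatal row has no oral stop member, so the gap is the palatal oral stop /ɟ/.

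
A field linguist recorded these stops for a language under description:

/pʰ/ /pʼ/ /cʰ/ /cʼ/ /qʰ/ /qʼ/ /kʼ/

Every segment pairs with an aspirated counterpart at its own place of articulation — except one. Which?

Bilabial: /pʰ/ ~ /pʼ/
Palatal: /cʰ/ ~ /cʼ/
Uvular: /qʰ/ ~ /qʼ/
Velar: only /kʼ/ (ejective); no aspirated partner.
So /kʼ/ is the unpaired segment.

/kʼ/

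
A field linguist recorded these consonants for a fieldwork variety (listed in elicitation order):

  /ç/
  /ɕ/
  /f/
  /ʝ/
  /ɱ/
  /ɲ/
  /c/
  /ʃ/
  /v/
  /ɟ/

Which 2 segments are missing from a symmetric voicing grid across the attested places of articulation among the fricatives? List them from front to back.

place of articulation  voiceless  voiced  
labiodental       f         v       
postalveolar      ʃ         —       
alveolo-palatal   ɕ         —       
palatal           ç         ʝ       
Gaps, from front to back: postalveolar lacks voiced (/ʒ/); alveolo-palatal lacks voiced (/ʑ/).

/ʒ/, /ʑ/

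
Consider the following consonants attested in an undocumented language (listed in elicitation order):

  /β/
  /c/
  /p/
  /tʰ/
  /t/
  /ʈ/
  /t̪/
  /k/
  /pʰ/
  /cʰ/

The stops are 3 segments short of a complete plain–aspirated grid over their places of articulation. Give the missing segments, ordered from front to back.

/t̪ʰ/, /ʈʰ/, /kʰ/

bilabial: plain /p/, aspirated /pʰ/.
dental: plain /t̪/, aspirated —.
alveolar: plain /t/, aspirated /tʰ/.
retroflex: plain /ʈ/, aspirated —.
palatal: plain /c/, aspirated /cʰ/.
velar: plain /k/, aspirated —.
Gaps, from front to back: dental lacks aspirated (/t̪ʰ/); retroflex lacks aspirated (/ʈʰ/); velar lacks aspirated (/kʰ/).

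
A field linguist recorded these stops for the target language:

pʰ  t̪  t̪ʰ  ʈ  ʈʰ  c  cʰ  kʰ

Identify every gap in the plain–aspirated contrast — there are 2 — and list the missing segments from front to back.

place of articulation  plain     aspirated
bilabial          —         pʰ      
dental            t̪        t̪ʰ     
retroflex         ʈ         ʈʰ      
palatal           c         cʰ      
velar             —         kʰ      
Gaps, from front to back: bilabial lacks plain (/p/); velar lacks plain (/k/).

/p/, /k/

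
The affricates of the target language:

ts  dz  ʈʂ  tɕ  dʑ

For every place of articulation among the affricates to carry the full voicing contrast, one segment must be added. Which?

/ɖʐ/

Voiceless: /ts/ (alveolar), /ʈʂ/ (retroflex), /tɕ/ (alveolo-palatal).
Voiced: /dz/ (alveolar), /dʑ/ (alveolo-palatal).
The retroflex row has no voiced member, so the gap is the voiced retroflex affricate /ɖʐ/.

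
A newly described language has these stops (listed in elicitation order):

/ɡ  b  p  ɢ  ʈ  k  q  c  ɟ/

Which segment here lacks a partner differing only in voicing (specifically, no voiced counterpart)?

/ʈ/

Bilabial: /p/ ~ /b/
Palatal: /c/ ~ /ɟ/
Velar: /k/ ~ /ɡ/
Uvular: /q/ ~ /ɢ/
Retroflex: only /ʈ/ (voiceless); no voiced partner.
So /ʈ/ is the unpaired segment.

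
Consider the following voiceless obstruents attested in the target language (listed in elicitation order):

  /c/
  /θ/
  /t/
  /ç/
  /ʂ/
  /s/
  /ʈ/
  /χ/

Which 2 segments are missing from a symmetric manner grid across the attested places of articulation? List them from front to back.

/t̪/, /q/

place of articulation  stop      fricative
dental            —         θ       
alveolar          t         s       
retroflex         ʈ         ʂ       
palatal           c         ç       
uvular            —         χ       
Gaps, from front to back: dental lacks stop (/t̪/); uvular lacks stop (/q/).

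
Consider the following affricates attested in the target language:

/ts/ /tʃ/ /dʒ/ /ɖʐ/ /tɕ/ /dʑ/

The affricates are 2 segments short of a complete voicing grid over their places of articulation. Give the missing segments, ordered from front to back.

place of articulation  voiceless  voiced  
alveolar          ts        —       
postalveolar      tʃ        dʒ      
retroflex         —         ɖʐ      
alveolo-palatal   tɕ        dʑ      
Gaps, from front to back: alveolar lacks voiced (/dz/); retroflex lacks voiceless (/ʈʂ/).

/dz/, /ʈʂ/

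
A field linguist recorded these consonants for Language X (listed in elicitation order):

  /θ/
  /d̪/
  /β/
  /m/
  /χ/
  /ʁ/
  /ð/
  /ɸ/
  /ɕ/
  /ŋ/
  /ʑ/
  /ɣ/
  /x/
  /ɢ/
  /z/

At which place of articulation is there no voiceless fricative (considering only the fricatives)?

bilabial: voiceless /ɸ/, voiced /β/.
dental: voiceless /θ/, voiced /ð/.
alveolar: voiceless —, voiced /z/.
alveolo-palatal: voiceless /ɕ/, voiced /ʑ/.
velar: voiceless /x/, voiced /ɣ/.
uvular: voiceless /χ/, voiced /ʁ/.
Every place of articulation has a voiceless member except alveolar, where /s/ would be expected.

alveolar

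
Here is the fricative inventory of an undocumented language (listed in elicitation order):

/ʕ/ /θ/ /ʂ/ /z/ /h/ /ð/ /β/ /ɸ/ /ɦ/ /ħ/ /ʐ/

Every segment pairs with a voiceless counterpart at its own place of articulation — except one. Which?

Bilabial: /ɸ/ ~ /β/
Dental: /θ/ ~ /ð/
Retroflex: /ʂ/ ~ /ʐ/
Pharyngeal: /ħ/ ~ /ʕ/
Glottal: /h/ ~ /ɦ/
Alveolar: only /z/ (voiced); no voiceless partner.
So /z/ is the unpaired segment.

/z/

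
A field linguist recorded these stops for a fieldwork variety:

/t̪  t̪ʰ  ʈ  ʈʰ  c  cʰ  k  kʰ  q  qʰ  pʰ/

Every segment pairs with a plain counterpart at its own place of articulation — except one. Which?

/pʰ/

Dental: /t̪/ ~ /t̪ʰ/
Retroflex: /ʈ/ ~ /ʈʰ/
Palatal: /c/ ~ /cʰ/
Velar: /k/ ~ /kʰ/
Uvular: /q/ ~ /qʰ/
Bilabial: only /pʰ/ (aspirated); no plain partner.
So /pʰ/ is the unpaired segment.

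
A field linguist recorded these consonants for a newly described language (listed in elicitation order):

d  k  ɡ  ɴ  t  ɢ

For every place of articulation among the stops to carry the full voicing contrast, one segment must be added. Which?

place of articulation  voiceless  voiced  
alveolar          t         d       
velar             k         ɡ       
uvular            —         ɢ       
The uvular row has no voiceless member, so the gap is the voiceless uvular stop /q/.

/q/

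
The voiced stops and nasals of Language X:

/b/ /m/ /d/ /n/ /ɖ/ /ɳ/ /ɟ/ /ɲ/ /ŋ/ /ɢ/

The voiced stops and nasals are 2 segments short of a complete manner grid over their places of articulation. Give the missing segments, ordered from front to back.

/ɡ/, /ɴ/

bilabial: oral stop /b/, nasal /m/.
alveolar: oral stop /d/, nasal /n/.
retroflex: oral stop /ɖ/, nasal /ɳ/.
palatal: oral stop /ɟ/, nasal /ɲ/.
velar: oral stop —, nasal /ŋ/.
uvular: oral stop /ɢ/, nasal —.
Gaps, from front to back: velar lacks oral stop (/ɡ/); uvular lacks nasal (/ɴ/).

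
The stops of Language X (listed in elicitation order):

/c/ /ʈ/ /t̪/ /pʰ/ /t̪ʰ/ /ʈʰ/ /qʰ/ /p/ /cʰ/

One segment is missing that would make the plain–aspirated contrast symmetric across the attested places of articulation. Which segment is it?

/q/

Plain: /p/ (bilabial), /t̪/ (dental), /ʈ/ (retroflex), /c/ (palatal).
Aspirated: /pʰ/ (bilabial), /t̪ʰ/ (dental), /ʈʰ/ (retroflex), /cʰ/ (palatal), /qʰ/ (uvular).
The uvular row has no plain member, so the gap is the plain uvular stop /q/.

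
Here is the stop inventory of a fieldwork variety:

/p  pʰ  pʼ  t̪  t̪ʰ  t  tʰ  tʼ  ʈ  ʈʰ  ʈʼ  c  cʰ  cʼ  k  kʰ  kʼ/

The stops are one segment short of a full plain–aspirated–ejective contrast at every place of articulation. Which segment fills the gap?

bilabial: plain /p/, aspirated /pʰ/, ejective /pʼ/.
dental: plain /t̪/, aspirated /t̪ʰ/, ejective —.
alveolar: plain /t/, aspirated /tʰ/, ejective /tʼ/.
retroflex: plain /ʈ/, aspirated /ʈʰ/, ejective /ʈʼ/.
palatal: plain /c/, aspirated /cʰ/, ejective /cʼ/.
velar: plain /k/, aspirated /kʰ/, ejective /kʼ/.
The dental row has no ejective member, so the gap is the ejective dental stop /t̪ʼ/.

/t̪ʼ/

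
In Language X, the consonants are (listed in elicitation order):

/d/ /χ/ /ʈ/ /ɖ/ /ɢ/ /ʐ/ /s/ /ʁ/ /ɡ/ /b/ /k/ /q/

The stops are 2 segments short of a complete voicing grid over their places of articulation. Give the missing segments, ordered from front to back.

/p/, /t/

place of articulation  voiceless  voiced  
bilabial          —         b       
alveolar          —         d       
retroflex         ʈ         ɖ       
velar             k         ɡ       
uvular            q         ɢ       
Gaps, from front to back: bilabial lacks voiceless (/p/); alveolar lacks voiceless (/t/).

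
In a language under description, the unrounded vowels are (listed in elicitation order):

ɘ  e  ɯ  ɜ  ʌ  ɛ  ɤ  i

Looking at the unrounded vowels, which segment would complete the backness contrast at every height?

height            front     central   back    
high              i         —         ɯ       
high-mid          e         ɘ         ɤ       
low-mid           ɛ         ɜ         ʌ       
The high row has no central member, so the gap is the high central unrounded vowel /ɨ/.

/ɨ/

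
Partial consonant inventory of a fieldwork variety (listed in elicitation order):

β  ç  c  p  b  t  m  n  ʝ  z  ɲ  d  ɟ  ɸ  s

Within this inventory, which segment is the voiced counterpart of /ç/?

/ç/ is a voiceless palatal fricative.
The voiced counterpart is a voiced palatal fricative — in this inventory, /ʝ/.

/ʝ/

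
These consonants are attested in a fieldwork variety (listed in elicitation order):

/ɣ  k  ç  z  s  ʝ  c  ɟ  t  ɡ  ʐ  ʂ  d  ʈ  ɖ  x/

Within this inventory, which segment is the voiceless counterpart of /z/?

/z/ is a voiced alveolar fricative.
The voiceless counterpart is a voiceless alveolar fricative — in this inventory, /s/.

/s/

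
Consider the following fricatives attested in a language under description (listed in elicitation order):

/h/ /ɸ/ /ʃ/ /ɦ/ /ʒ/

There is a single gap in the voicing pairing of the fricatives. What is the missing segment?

/β/

Voiceless: /ɸ/ (bilabial), /ʃ/ (postalveolar), /h/ (glottal).
Voiced: /ʒ/ (postalveolar), /ɦ/ (glottal).
The bilabial row has no voiced member, so the gap is the voiced bilabial fricative /β/.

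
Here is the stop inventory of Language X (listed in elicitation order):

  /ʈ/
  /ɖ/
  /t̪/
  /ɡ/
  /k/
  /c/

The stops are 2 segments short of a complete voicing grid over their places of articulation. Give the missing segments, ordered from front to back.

Voiceless: /t̪/ (dental), /ʈ/ (retroflex), /c/ (palatal), /k/ (velar).
Voiced: /ɖ/ (retroflex), /ɡ/ (velar).
Gaps, from front to back: dental lacks voiced (/d̪/); palatal lacks voiced (/ɟ/).

/d̪/, /ɟ/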